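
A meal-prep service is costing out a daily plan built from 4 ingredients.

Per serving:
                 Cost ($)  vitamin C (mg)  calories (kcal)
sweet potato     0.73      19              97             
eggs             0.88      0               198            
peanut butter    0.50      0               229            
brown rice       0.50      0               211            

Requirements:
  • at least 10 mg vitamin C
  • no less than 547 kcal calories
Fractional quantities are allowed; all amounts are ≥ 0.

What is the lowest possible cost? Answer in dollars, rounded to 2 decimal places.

$1.47

Treat it as an LP. Let x1 = servings of sweet potato, x2 = servings of eggs, x3 = servings of peanut butter, x4 = servings of brown rice.
Minimise 0.73x1 + 0.88x2 + 0.5x3 + 0.5x4 s.t.:
  19x1 ≥ 10   (vitamin C)
  97x1 + 198x2 + 229x3 + 211x4 ≥ 547   (calories)
  x1, x2, x3, x4 ≥ 0.
The minimum-cost mix takes nothing from eggs, brown rice — only sweet potato, peanut butter. There the vitamin C and calories constraints are tight.
Solving gives x1 = 0.5263, x3 = 2.166.
Cost = 0.73·0.5263 + 0.5·2.166 = 1.4672.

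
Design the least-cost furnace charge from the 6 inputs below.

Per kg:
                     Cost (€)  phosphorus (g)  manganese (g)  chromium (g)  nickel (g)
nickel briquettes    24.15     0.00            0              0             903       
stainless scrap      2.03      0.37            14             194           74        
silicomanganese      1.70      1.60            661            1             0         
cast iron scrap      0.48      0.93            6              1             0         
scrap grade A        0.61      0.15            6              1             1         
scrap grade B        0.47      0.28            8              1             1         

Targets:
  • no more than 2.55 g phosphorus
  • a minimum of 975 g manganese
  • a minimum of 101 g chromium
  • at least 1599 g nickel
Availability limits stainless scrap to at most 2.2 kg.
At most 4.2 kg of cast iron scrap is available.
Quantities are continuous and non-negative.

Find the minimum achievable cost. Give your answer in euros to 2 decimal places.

€45.28

Let x1 = kg of nickel briquettes, x2 = kg of stainless scrap, x3 = kg of silicomanganese, x4 = kg of cast iron scrap, x5 = kg of scrap grade A, x6 = kg of scrap grade B.
min 24.15x1 + 2.03x2 + 1.7x3 + 0.48x4 + 0.61x5 + 0.47x6 subject to:
  0.37x2 + 1.6x3 + 0.93x4 + 0.15x5 + 0.28x6 ≤ 2.55   (phosphorus)
  14x2 + 661x3 + 6x4 + 6x5 + 8x6 ≥ 975   (manganese)
  194x2 + 1x3 + 1x4 + 1x5 + 1x6 ≥ 101   (chromium)
  903x1 + 74x2 + 1x5 + 1x6 ≥ 1599   (nickel)
  x2 ≤ 2.2
  x4 ≤ 4.2
  x1, x2, x3, x4, x5, x6 ≥ 0.
The minimum-cost mix takes nothing from cast iron scrap, scrap grade A, scrap grade B — only nickel briquettes, stainless scrap, silicomanganese. The manganese, chromium, nickel requirements are met with equality.
So nickel briquettes = 1.7287 kg, stainless scrap = 0.51307 kg, silicomanganese = 1.4642 kg.
Objective = 24.15·1.7287 + 2.03·0.51307 + 1.7·1.4642 = 45.2788.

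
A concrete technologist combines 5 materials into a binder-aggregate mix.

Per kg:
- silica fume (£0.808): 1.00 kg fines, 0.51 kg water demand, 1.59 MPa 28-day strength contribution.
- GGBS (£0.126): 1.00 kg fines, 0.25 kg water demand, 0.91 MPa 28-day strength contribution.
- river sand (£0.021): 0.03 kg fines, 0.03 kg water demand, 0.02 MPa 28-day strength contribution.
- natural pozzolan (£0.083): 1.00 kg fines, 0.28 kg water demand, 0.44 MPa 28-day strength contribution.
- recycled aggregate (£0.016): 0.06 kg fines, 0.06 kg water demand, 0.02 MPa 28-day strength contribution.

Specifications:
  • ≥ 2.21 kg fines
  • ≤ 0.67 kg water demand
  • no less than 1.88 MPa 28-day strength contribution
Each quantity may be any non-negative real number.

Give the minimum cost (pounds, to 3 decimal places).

£0.266

Let x1 = kg of silica fume, x2 = kg of GGBS, x3 = kg of river sand, x4 = kg of natural pozzolan, x5 = kg of recycled aggregate.
Minimise 0.808x1 + 0.126x2 + 0.021x3 + 0.083x4 + 0.016x5 s.t.:
  1x1 + 1x2 + 0.03x3 + 1x4 + 0.06x5 ≥ 2.21   (fines)
  0.51x1 + 0.25x2 + 0.03x3 + 0.28x4 + 0.06x5 ≤ 0.67   (water demand)
  1.59x1 + 0.91x2 + 0.02x3 + 0.44x4 + 0.02x5 ≥ 1.88   (28-day strength contribution)
  x1, x2, x3, x4, x5 ≥ 0.
At the optimum only GGBS, natural pozzolan are positive (silica fume, river sand, recycled aggregate = 0). The fines and 28-day strength contribution requirements are met with equality.
That vertex is x2 = 1.931, x4 = 0.2789.
Cost = 0.126·1.931 + 0.083·0.2789 = 0.26645.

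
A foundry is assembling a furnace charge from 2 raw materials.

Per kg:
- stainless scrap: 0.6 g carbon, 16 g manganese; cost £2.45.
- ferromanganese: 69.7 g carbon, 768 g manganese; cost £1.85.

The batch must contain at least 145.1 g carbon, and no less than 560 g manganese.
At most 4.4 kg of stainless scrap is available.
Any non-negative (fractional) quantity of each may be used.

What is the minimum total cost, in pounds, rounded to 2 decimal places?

Let x1 = kg of stainless scrap, x2 = kg of ferromanganese.
min 2.45x1 + 1.85x2 subject to:
  0.6x1 + 69.7x2 ≥ 145.1   (carbon)
  16x1 + 768x2 ≥ 560   (manganese)
  x1 ≤ 4.4
  x1, x2 ≥ 0.
The cheapest feasible vertex uses only ferromanganese; stainless scrap is not used. There the carbon constraint is tight.
Solving gives x2 = 2.082.
Objective = 1.85·2.082 = 3.8517.

£3.85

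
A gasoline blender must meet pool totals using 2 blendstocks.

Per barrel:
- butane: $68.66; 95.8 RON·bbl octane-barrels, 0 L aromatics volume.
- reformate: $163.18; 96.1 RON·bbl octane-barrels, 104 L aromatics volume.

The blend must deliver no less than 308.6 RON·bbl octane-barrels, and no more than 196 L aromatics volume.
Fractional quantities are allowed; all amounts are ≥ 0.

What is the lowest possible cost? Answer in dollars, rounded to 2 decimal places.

Let x1 = barrels of butane, x2 = barrels of reformate.
min 68.66x1 + 163.18x2 subject to:
  95.8x1 + 96.1x2 ≥ 308.6   (octane-barrels)
  104x2 ≤ 196   (aromatics volume)
  x1, x2 ≥ 0.
The cheapest feasible vertex uses only butane; reformate is not used. There the octane-barrels constraint is tight.
So butane = 3.2213 barrels.
Cost = 68.66·3.2213 = 221.1745.

$221.17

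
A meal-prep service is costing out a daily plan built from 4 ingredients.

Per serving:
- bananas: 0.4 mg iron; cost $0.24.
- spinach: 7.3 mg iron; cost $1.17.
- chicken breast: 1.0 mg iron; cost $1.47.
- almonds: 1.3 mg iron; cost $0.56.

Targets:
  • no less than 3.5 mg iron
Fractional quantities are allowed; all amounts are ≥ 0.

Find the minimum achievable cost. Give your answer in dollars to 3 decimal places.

$0.561

Let x1 = servings of bananas, x2 = servings of spinach, x3 = servings of chicken breast, x4 = servings of almonds.
min 0.24x1 + 1.17x2 + 1.47x3 + 0.56x4 subject to:
  0.4x1 + 7.3x2 + 1x3 + 1.3x4 ≥ 3.5   (iron)
  x1, x2, x3, x4 ≥ 0.
At the optimum only spinach is positive (bananas, chicken breast, almonds = 0). There the iron constraint is tight.
Optimal quantities: spinach = 0.4795 servings.
Cost = 1.17·0.4795 = 0.56102.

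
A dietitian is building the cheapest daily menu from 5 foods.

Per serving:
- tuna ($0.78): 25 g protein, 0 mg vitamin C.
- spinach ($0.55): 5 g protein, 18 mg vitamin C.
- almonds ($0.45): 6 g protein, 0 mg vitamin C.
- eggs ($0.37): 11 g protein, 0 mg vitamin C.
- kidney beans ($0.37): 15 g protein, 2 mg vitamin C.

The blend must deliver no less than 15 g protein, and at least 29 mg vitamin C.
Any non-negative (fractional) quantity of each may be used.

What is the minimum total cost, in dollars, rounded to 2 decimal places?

Set it up as a linear program. Let x1 = servings of tuna, x2 = servings of spinach, x3 = servings of almonds, x4 = servings of eggs, x5 = servings of kidney beans.
Minimize 0.78x1 + 0.55x2 + 0.45x3 + 0.37x4 + 0.37x5 s.t.:
  25x1 + 5x2 + 6x3 + 11x4 + 15x5 ≥ 15   (protein)
  18x2 + 2x5 ≥ 29   (vitamin C)
  x1, x2, x3, x4, x5 ≥ 0.
The minimum-cost mix takes nothing from tuna, almonds, eggs — only spinach, kidney beans. The protein and vitamin C requirements are met with equality.
That vertex is x2 = 1.558, x5 = 0.4808.
Objective = 0.55·1.558 + 0.37·0.4808 = 1.0348.

$1.03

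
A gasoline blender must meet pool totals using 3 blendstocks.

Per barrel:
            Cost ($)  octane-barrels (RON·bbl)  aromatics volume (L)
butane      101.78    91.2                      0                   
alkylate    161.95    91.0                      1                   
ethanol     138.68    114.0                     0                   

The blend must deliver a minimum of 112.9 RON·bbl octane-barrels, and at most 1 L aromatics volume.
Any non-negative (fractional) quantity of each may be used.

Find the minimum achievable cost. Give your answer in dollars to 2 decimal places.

Let x1 = barrels of butane, x2 = barrels of alkylate, x3 = barrels of ethanol.
Minimise 101.78x1 + 161.95x2 + 138.68x3 s.t.:
  91.2x1 + 91x2 + 114x3 ≥ 112.9   (octane-barrels)
  1x2 ≤ 1   (aromatics volume)
  x1, x2, x3 ≥ 0.
At the optimum only butane is positive (alkylate, ethanol = 0). Binding constraint: octane-barrels.
Optimal quantities: butane = 1.238 barrels.
Objective = 101.78·1.238 = 126.0036.

$126.00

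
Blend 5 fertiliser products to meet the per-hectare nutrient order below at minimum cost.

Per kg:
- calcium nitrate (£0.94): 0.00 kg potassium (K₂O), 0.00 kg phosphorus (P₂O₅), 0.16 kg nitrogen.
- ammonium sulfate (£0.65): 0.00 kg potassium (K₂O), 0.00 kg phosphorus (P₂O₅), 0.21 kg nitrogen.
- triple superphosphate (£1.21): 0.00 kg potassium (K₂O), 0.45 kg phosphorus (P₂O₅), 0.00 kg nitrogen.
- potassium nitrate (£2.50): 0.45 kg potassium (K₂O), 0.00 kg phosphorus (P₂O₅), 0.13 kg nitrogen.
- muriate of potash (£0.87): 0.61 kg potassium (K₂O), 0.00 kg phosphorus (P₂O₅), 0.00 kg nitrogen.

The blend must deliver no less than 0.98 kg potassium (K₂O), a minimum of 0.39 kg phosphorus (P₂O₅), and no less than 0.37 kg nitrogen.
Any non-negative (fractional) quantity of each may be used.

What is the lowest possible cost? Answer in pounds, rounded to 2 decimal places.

Let x1 = kg of calcium nitrate, x2 = kg of ammonium sulfate, x3 = kg of triple superphosphate, x4 = kg of potassium nitrate, x5 = kg of muriate of potash.
min 0.94x1 + 0.65x2 + 1.21x3 + 2.5x4 + 0.87x5 with:
  0.45x4 + 0.61x5 ≥ 0.98   (potassium (K₂O))
  0.45x3 ≥ 0.39   (phosphorus (P₂O₅))
  0.16x1 + 0.21x2 + 0.13x4 ≥ 0.37   (nitrogen)
  x1, x2, x3, x4, x5 ≥ 0.
The cheapest feasible vertex uses only ammonium sulfate, triple superphosphate, muriate of potash; calcium nitrate, potassium nitrate are not used. The potassium (K₂O), phosphorus (P₂O₅), nitrogen requirements are met with equality.
Solving gives x2 = 1.762, x3 = 0.8667, x5 = 1.607.
Hence cost = 0.65·1.762 + 1.21·0.8667 + 0.87·1.607 = £3.5921.

£3.59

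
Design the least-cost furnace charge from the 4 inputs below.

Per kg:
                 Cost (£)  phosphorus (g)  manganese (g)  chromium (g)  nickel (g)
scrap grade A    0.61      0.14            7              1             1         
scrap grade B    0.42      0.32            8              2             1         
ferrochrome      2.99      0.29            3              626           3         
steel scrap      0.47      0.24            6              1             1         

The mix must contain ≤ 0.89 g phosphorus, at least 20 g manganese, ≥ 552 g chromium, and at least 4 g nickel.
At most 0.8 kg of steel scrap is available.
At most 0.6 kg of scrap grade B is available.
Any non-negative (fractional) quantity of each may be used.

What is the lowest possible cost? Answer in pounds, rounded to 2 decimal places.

£3.93

Let x1 = kg of scrap grade A, x2 = kg of scrap grade B, x3 = kg of ferrochrome, x4 = kg of steel scrap.
Minimise 0.61x1 + 0.42x2 + 2.99x3 + 0.47x4 subject to:
  0.14x1 + 0.32x2 + 0.29x3 + 0.24x4 ≤ 0.89   (phosphorus)
  7x1 + 8x2 + 3x3 + 6x4 ≥ 20   (manganese)
  1x1 + 2x2 + 626x3 + 1x4 ≥ 552   (chromium)
  1x1 + 1x2 + 3x3 + 1x4 ≥ 4   (nickel)
  x4 ≤ 0.8
  x2 ≤ 0.6
  x1, x2, x3, x4 ≥ 0.
The optimal mix uses every input. There the manganese, chromium, the steel scrap cap, the scrap grade B cap constraints are tight.
Optimal quantities: scrap grade A = 1.11 kg, scrap grade B = 0.6 kg, ferrochrome = 0.8768 kg, steel scrap = 0.8 kg.
Cost = 0.61·1.11 + 0.42·0.6 + 2.99·0.8768 + 0.47·0.8 = 3.9267.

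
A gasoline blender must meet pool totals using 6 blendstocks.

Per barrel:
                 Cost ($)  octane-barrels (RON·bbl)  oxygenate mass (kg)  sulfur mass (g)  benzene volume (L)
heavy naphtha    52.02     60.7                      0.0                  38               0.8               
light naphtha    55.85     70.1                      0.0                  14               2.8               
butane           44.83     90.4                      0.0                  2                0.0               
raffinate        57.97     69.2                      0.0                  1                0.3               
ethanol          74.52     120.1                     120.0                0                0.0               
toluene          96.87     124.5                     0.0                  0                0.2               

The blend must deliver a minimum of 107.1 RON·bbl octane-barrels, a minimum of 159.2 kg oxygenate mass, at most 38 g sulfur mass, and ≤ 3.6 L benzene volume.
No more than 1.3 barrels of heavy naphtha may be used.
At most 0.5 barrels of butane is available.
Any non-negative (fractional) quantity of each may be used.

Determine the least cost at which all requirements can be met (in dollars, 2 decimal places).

$98.86

Let x1 = barrels of heavy naphtha, x2 = barrels of light naphtha, x3 = barrels of butane, x4 = barrels of raffinate, x5 = barrels of ethanol, x6 = barrels of toluene.
min 52.02x1 + 55.85x2 + 44.83x3 + 57.97x4 + 74.52x5 + 96.87x6 with:
  60.7x1 + 70.1x2 + 90.4x3 + 69.2x4 + 120.1x5 + 124.5x6 ≥ 107.1   (octane-barrels)
  120x5 ≥ 159.2   (oxygenate mass)
  38x1 + 14x2 + 2x3 + 1x4 ≤ 38   (sulfur mass)
  0.8x1 + 2.8x2 + 0.3x4 + 0.2x6 ≤ 3.6   (benzene volume)
  x1 ≤ 1.3
  x3 ≤ 0.5
  x1, x2, x3, x4, x5, x6 ≥ 0.
At the optimum only ethanol is positive (heavy naphtha, light naphtha, butane, raffinate, toluene = 0). The oxygenate mass requirement is met with equality.
So ethanol = 1.32667 barrels.
Cost = 74.52·1.32667 = 98.8634.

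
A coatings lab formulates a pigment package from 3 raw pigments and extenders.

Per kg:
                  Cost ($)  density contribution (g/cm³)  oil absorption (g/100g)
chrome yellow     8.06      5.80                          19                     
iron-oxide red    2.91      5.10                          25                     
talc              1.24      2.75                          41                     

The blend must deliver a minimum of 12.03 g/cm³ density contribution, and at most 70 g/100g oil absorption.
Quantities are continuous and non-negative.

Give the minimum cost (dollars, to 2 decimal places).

This is a linear program. Let x1 = kg of chrome yellow, x2 = kg of iron-oxide red, x3 = kg of talc.
Minimize 8.06x1 + 2.91x2 + 1.24x3 s.t.:
  5.8x1 + 5.1x2 + 2.75x3 ≥ 12.03   (density contribution)
  19x1 + 25x2 + 41x3 ≤ 70   (oil absorption)
  x1, x2, x3 ≥ 0.
At the optimum only iron-oxide red, talc are positive (chrome yellow = 0). The density contribution and oil absorption requirements are met with equality.
So iron-oxide red = 2.143 kg, talc = 0.4008 kg.
Cost = 2.91·2.143 + 1.24·0.4008 = 6.7331.

$6.73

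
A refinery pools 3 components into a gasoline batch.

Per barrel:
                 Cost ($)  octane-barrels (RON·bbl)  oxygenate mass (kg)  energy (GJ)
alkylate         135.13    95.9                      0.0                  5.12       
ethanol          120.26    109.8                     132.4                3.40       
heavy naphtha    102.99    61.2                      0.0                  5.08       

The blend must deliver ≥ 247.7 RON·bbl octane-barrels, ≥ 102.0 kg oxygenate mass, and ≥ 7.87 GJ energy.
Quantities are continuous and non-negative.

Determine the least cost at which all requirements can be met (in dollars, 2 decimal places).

Let x1 = barrels of alkylate, x2 = barrels of ethanol, x3 = barrels of heavy naphtha.
Minimise 135.13x1 + 120.26x2 + 102.99x3 subject to:
  95.9x1 + 109.8x2 + 61.2x3 ≥ 247.7   (octane-barrels)
  132.4x2 ≥ 102   (oxygenate mass)
  5.12x1 + 3.4x2 + 5.08x3 ≥ 7.87   (energy)
  x1, x2, x3 ≥ 0.
The cheapest feasible vertex uses only ethanol, heavy naphtha; alkylate is not used. Binding constraints: octane-barrels and energy.
That vertex is x2 = 2.2209, x3 = 0.062756.
Objective = 120.26·2.2209 + 102.99·0.062756 = 273.5487.

$273.55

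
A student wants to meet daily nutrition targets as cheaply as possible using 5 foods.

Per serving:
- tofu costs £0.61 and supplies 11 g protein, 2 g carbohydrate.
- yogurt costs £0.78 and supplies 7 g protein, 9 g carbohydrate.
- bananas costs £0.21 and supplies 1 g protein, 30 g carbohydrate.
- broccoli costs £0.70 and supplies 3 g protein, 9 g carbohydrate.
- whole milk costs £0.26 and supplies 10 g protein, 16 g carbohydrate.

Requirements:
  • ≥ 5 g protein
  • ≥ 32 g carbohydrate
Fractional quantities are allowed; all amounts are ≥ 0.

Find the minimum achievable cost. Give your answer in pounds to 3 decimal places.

Set it up as a linear program. Let x1 = servings of tofu, x2 = servings of yogurt, x3 = servings of bananas, x4 = servings of broccoli, x5 = servings of whole milk.
min 0.61x1 + 0.78x2 + 0.21x3 + 0.7x4 + 0.26x5 subject to:
  11x1 + 7x2 + 1x3 + 3x4 + 10x5 ≥ 5   (protein)
  2x1 + 9x2 + 30x3 + 9x4 + 16x5 ≥ 32   (carbohydrate)
  x1, x2, x3, x4, x5 ≥ 0.
The minimum-cost mix takes nothing from tofu, yogurt, broccoli — only bananas, whole milk. The protein and carbohydrate requirements are met with equality.
That vertex is x3 = 0.84507, x5 = 0.41549.
Cost = 0.21·0.84507 + 0.26·0.41549 = 0.28549.

£0.285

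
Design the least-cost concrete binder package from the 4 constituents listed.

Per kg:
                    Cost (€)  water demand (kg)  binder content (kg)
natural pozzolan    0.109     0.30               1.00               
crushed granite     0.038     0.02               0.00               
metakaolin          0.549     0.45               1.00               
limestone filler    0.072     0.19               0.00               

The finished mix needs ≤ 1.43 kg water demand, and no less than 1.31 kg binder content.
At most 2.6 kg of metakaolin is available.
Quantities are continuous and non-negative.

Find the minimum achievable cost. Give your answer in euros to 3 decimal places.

€0.143

Let x1 = kg of natural pozzolan, x2 = kg of crushed granite, x3 = kg of metakaolin, x4 = kg of limestone filler.
Minimize 0.109x1 + 0.038x2 + 0.549x3 + 0.072x4 with:
  0.3x1 + 0.02x2 + 0.45x3 + 0.19x4 ≤ 1.43   (water demand)
  1x1 + 1x3 ≥ 1.31   (binder content)
  x3 ≤ 2.6
  x1, x2, x3, x4 ≥ 0.
The optimal basis is {natural pozzolan}; crushed granite, metakaolin, limestone filler drop out. There the binder content constraint is tight.
That vertex is x1 = 1.31.
Cost = 0.109·1.31 = 0.14279.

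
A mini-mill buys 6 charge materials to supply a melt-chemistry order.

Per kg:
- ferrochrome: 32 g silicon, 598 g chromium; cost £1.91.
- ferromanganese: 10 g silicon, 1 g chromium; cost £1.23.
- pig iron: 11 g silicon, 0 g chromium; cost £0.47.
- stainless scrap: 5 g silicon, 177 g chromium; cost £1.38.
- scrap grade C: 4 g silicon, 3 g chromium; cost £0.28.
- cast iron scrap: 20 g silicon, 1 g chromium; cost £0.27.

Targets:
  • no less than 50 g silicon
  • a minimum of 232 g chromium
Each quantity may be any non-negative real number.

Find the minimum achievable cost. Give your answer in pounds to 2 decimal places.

This is a linear program. Let x1 = kg of ferrochrome, x2 = kg of ferromanganese, x3 = kg of pig iron, x4 = kg of stainless scrap, x5 = kg of scrap grade C, x6 = kg of cast iron scrap.
min 1.91x1 + 1.23x2 + 0.47x3 + 1.38x4 + 0.28x5 + 0.27x6 subject to:
  32x1 + 10x2 + 11x3 + 5x4 + 4x5 + 20x6 ≥ 50   (silicon)
  598x1 + 1x2 + 177x4 + 3x5 + 1x6 ≥ 232   (chromium)
  x1, x2, x3, x4, x5, x6 ≥ 0.
The optimal basis is {ferrochrome, cast iron scrap}; ferromanganese, pig iron, stainless scrap, scrap grade C drop out. Binding constraints: silicon and chromium.
So ferrochrome = 0.3848 kg, cast iron scrap = 1.884 kg.
Total cost: 1.91·0.3848 + 0.27·1.884 = 1.2436.

£1.24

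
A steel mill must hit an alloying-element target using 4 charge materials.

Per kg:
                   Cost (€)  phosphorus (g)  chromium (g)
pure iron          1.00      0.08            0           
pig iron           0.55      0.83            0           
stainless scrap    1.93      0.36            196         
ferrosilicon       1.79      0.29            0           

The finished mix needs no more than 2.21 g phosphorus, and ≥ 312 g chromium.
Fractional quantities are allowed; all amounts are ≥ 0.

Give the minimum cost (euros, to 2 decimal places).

This is a linear program. Let x1 = kg of pure iron, x2 = kg of pig iron, x3 = kg of stainless scrap, x4 = kg of ferrosilicon.
Minimize 1x1 + 0.55x2 + 1.93x3 + 1.79x4 with:
  0.08x1 + 0.83x2 + 0.36x3 + 0.29x4 ≤ 2.21   (phosphorus)
  196x3 ≥ 312   (chromium)
  x1, x2, x3, x4 ≥ 0.
The cheapest feasible vertex uses only stainless scrap; pure iron, pig iron, ferrosilicon are not used. The chromium requirement is met with equality.
Solving gives x3 = 1.592.
Hence cost = 1.93·1.592 = €3.0726.

€3.07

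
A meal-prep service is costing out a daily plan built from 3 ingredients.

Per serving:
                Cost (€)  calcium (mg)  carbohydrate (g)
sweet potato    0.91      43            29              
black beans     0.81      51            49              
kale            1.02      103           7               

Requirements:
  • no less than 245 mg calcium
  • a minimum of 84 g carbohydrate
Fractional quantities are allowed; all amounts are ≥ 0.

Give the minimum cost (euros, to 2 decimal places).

€2.88

Treat it as an LP. Let x1 = servings of sweet potato, x2 = servings of black beans, x3 = servings of kale.
Minimise 0.91x1 + 0.81x2 + 1.02x3 subject to:
  43x1 + 51x2 + 103x3 ≥ 245   (calcium)
  29x1 + 49x2 + 7x3 ≥ 84   (carbohydrate)
  x1, x2, x3 ≥ 0.
The optimal basis is {black beans, kale}; sweet potato drops out. There the calcium and carbohydrate constraints are tight.
Solving gives x2 = 1.479, x3 = 1.646.
Hence cost = 0.81·1.479 + 1.02·1.646 = €2.8769.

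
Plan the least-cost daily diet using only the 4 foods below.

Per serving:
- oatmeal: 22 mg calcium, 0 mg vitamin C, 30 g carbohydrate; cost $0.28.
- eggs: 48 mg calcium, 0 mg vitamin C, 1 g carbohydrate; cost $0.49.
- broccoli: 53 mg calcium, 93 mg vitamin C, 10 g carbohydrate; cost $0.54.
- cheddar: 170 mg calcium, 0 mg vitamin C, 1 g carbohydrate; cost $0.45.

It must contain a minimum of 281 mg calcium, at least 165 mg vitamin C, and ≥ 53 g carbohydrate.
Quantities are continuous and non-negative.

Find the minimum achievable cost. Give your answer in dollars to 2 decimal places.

$1.71

Let x1 = servings of oatmeal, x2 = servings of eggs, x3 = servings of broccoli, x4 = servings of cheddar.
Minimise 0.28x1 + 0.49x2 + 0.54x3 + 0.45x4 s.t.:
  22x1 + 48x2 + 53x3 + 170x4 ≥ 281   (calcium)
  93x3 ≥ 165   (vitamin C)
  30x1 + 1x2 + 10x3 + 1x4 ≥ 53   (carbohydrate)
  x1, x2, x3, x4 ≥ 0.
The optimal basis is {oatmeal, broccoli, cheddar}; eggs drops out. The calcium, vitamin C, carbohydrate requirements are met with equality.
Solving gives x1 = 1.144, x3 = 1.774, x4 = 0.9518.
Cost = 0.28·1.144 + 0.54·1.774 + 0.45·0.9518 = 1.7066.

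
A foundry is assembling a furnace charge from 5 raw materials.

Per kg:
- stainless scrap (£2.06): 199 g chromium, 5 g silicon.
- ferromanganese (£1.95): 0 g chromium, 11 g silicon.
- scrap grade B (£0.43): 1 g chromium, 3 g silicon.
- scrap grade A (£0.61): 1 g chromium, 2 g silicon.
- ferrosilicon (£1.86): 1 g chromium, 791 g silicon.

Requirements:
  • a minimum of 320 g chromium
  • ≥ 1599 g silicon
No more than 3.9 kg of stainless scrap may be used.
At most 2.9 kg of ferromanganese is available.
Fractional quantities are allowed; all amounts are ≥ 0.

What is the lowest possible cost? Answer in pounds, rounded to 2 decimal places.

£7.03

This is a linear program. Let x1 = kg of stainless scrap, x2 = kg of ferromanganese, x3 = kg of scrap grade B, x4 = kg of scrap grade A, x5 = kg of ferrosilicon.
Minimise 2.06x1 + 1.95x2 + 0.43x3 + 0.61x4 + 1.86x5 s.t.:
  199x1 + 1x3 + 1x4 + 1x5 ≥ 320   (chromium)
  5x1 + 11x2 + 3x3 + 2x4 + 791x5 ≥ 1599   (silicon)
  x1 ≤ 3.9
  x2 ≤ 2.9
  x1, x2, x3, x4, x5 ≥ 0.
At the optimum only stainless scrap, ferrosilicon are positive (ferromanganese, scrap grade B, scrap grade A = 0). Binding constraints: chromium and silicon.
That vertex is x1 = 1.598, x5 = 2.011.
Objective = 2.06·1.598 + 1.86·2.011 = 7.0323.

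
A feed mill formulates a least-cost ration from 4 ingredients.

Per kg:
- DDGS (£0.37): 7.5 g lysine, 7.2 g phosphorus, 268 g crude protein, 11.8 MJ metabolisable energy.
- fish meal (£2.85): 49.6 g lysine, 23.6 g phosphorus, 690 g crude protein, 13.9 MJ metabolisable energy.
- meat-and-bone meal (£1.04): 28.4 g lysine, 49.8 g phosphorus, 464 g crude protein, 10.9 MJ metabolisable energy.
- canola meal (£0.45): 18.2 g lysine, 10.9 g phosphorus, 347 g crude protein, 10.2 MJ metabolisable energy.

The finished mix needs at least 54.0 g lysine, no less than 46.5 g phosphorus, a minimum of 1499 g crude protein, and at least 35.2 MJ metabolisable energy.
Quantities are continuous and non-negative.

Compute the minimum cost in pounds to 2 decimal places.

Set it up as a linear program. Let x1 = kg of DDGS, x2 = kg of fish meal, x3 = kg of meat-and-bone meal, x4 = kg of canola meal.
Minimise 0.37x1 + 2.85x2 + 1.04x3 + 0.45x4 s.t.:
  7.5x1 + 49.6x2 + 28.4x3 + 18.2x4 ≥ 54   (lysine)
  7.2x1 + 23.6x2 + 49.8x3 + 10.9x4 ≥ 46.5   (phosphorus)
  268x1 + 690x2 + 464x3 + 347x4 ≥ 1499   (crude protein)
  11.8x1 + 13.9x2 + 10.9x3 + 10.2x4 ≥ 35.2   (metabolisable energy)
  x1, x2, x3, x4 ≥ 0.
The optimal basis is {canola meal}; DDGS, fish meal, meat-and-bone meal drop out. Binding constraint: crude protein.
That vertex is x4 = 4.32.
Total cost: 0.45·4.32 = 1.9440.

£1.94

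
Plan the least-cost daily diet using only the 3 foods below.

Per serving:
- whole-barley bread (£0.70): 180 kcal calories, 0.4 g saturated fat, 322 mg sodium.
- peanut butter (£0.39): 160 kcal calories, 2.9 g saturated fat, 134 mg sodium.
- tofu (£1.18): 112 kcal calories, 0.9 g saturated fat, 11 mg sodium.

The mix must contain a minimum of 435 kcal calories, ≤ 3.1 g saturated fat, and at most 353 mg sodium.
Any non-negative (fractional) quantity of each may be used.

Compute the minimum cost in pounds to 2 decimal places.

Set it up as a linear program. Let x1 = servings of whole-barley bread, x2 = servings of peanut butter, x3 = servings of tofu.
Minimize 0.7x1 + 0.39x2 + 1.18x3 s.t.:
  180x1 + 160x2 + 112x3 ≥ 435   (calories)
  0.4x1 + 2.9x2 + 0.9x3 ≤ 3.1   (saturated fat)
  322x1 + 134x2 + 11x3 ≤ 353   (sodium)
  x1, x2, x3 ≥ 0.
The optimal mix uses every input. Binding constraints: calories, saturated fat, sodium.
That vertex is x1 = 0.8904, x2 = 0.3322, x3 = 1.978.
Objective = 0.7·0.8904 + 0.39·0.3322 + 1.18·1.978 = 3.0869.

£3.09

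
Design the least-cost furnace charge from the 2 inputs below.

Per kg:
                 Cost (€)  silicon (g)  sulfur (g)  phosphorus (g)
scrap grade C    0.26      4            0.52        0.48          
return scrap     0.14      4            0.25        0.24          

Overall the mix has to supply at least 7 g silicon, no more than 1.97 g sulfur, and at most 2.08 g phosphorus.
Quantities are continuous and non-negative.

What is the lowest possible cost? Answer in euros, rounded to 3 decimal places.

€0.245

Set it up as a linear program. Let x1 = kg of scrap grade C, x2 = kg of return scrap.
Minimise 0.26x1 + 0.14x2 subject to:
  4x1 + 4x2 ≥ 7   (silicon)
  0.52x1 + 0.25x2 ≤ 1.97   (sulfur)
  0.48x1 + 0.24x2 ≤ 2.08   (phosphorus)
  x1, x2 ≥ 0.
At the optimum only return scrap is positive (scrap grade C = 0). The silicon requirement is met with equality.
That vertex is x2 = 1.75.
Hence cost = 0.14·1.75 = €0.24500.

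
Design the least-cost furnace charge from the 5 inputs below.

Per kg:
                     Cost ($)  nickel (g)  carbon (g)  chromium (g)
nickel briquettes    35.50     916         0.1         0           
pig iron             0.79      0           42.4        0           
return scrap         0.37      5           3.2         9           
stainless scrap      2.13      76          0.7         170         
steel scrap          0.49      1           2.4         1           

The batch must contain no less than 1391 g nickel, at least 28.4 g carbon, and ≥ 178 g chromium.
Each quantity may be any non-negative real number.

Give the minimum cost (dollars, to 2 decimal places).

Treat it as an LP. Let x1 = kg of nickel briquettes, x2 = kg of pig iron, x3 = kg of return scrap, x4 = kg of stainless scrap, x5 = kg of steel scrap.
Minimize 35.5x1 + 0.79x2 + 0.37x3 + 2.13x4 + 0.49x5 subject to:
  916x1 + 5x3 + 76x4 + 1x5 ≥ 1391   (nickel)
  0.1x1 + 42.4x2 + 3.2x3 + 0.7x4 + 2.4x5 ≥ 28.4   (carbon)
  9x3 + 170x4 + 1x5 ≥ 178   (chromium)
  x1, x2, x3, x4, x5 ≥ 0.
The minimum-cost mix takes nothing from nickel briquettes, return scrap, steel scrap — only pig iron, stainless scrap. There the nickel and carbon constraints are tight.
Solving gives x2 = 0.36765, x4 = 18.303.
Cost = 0.79·0.36765 + 2.13·18.303 = 39.2758.

$39.28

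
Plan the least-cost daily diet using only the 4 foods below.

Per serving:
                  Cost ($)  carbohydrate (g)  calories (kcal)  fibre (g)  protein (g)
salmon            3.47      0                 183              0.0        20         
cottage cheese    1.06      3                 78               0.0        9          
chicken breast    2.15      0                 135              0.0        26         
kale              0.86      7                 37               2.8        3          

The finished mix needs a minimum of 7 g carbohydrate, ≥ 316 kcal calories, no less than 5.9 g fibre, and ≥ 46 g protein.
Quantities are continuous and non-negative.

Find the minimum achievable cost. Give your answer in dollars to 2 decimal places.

$5.42

Let x1 = servings of salmon, x2 = servings of cottage cheese, x3 = servings of chicken breast, x4 = servings of kale.
Minimize 3.47x1 + 1.06x2 + 2.15x3 + 0.86x4 with:
  3x2 + 7x4 ≥ 7   (carbohydrate)
  183x1 + 78x2 + 135x3 + 37x4 ≥ 316   (calories)
  2.8x4 ≥ 5.9   (fibre)
  20x1 + 9x2 + 26x3 + 3x4 ≥ 46   (protein)
  x1, x2, x3, x4 ≥ 0.
The optimal basis is {cottage cheese, chicken breast, kale}; salmon drops out. There the calories, fibre, protein constraints are tight.
Optimal quantities: cottage cheese = 1.024 servings, chicken breast = 1.172 servings, kale = 2.107 servings.
Objective = 1.06·1.024 + 2.15·1.172 + 0.86·2.107 = 5.4173.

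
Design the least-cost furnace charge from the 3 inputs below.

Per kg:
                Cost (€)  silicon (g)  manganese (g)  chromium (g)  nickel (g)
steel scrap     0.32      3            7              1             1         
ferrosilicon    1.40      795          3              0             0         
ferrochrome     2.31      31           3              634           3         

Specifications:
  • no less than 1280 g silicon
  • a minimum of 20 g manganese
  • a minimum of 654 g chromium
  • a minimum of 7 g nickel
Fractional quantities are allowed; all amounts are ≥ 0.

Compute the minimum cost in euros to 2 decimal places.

€5.80

Treat it as an LP. Let x1 = kg of steel scrap, x2 = kg of ferrosilicon, x3 = kg of ferrochrome.
Minimise 0.32x1 + 1.4x2 + 2.31x3 with:
  3x1 + 795x2 + 31x3 ≥ 1280   (silicon)
  7x1 + 3x2 + 3x3 ≥ 20   (manganese)
  1x1 + 634x3 ≥ 654   (chromium)
  1x1 + 3x3 ≥ 7   (nickel)
  x1, x2, x3 ≥ 0.
All 3 inputs are positive at the optimum. There the silicon, chromium, nickel constraints are tight.
So steel scrap = 3.924 kg, ferrosilicon = 1.555 kg, ferrochrome = 1.025 kg.
Hence cost = 0.32·3.924 + 1.4·1.555 + 2.31·1.025 = €5.8004.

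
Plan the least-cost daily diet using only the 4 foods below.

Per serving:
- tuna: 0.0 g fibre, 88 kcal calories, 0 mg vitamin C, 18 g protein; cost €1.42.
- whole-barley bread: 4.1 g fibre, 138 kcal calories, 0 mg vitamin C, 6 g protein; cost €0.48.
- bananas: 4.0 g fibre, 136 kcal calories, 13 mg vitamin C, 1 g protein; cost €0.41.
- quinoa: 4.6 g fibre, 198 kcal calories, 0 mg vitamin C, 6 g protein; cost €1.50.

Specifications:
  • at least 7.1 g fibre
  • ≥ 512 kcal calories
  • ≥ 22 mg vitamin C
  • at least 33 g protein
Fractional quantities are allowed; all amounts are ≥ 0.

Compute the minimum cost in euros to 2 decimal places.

Treat it as an LP. Let x1 = servings of tuna, x2 = servings of whole-barley bread, x3 = servings of bananas, x4 = servings of quinoa.
Minimize 1.42x1 + 0.48x2 + 0.41x3 + 1.5x4 s.t.:
  4.1x2 + 4x3 + 4.6x4 ≥ 7.1   (fibre)
  88x1 + 138x2 + 136x3 + 198x4 ≥ 512   (calories)
  13x3 ≥ 22   (vitamin C)
  18x1 + 6x2 + 1x3 + 6x4 ≥ 33   (protein)
  x1, x2, x3, x4 ≥ 0.
The minimum-cost mix takes nothing from quinoa — only tuna, whole-barley bread, bananas. The calories, vitamin C, protein requirements are met with equality.
That vertex is x1 = 1.344, x2 = 1.185, x3 = 1.692.
Total cost: 1.42·1.344 + 0.48·1.185 + 0.41·1.692 = 3.1710.

€3.17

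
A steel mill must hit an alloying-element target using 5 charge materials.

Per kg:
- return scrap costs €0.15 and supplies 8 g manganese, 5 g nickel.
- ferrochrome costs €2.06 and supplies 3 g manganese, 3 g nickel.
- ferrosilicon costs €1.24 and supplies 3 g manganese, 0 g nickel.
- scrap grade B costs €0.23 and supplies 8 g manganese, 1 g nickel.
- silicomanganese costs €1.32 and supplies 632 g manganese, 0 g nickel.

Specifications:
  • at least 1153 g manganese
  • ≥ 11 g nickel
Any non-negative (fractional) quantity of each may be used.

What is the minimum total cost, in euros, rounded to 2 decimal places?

Set it up as a linear program. Let x1 = kg of return scrap, x2 = kg of ferrochrome, x3 = kg of ferrosilicon, x4 = kg of scrap grade B, x5 = kg of silicomanganese.
Minimize 0.15x1 + 2.06x2 + 1.24x3 + 0.23x4 + 1.32x5 subject to:
  8x1 + 3x2 + 3x3 + 8x4 + 632x5 ≥ 1153   (manganese)
  5x1 + 3x2 + 1x4 ≥ 11   (nickel)
  x1, x2, x3, x4, x5 ≥ 0.
The minimum-cost mix takes nothing from ferrochrome, ferrosilicon, scrap grade B — only return scrap, silicomanganese. Binding constraints: manganese and nickel.
So return scrap = 2.2 kg, silicomanganese = 1.797 kg.
Objective = 0.15·2.2 + 1.32·1.797 = 2.7020.

€2.70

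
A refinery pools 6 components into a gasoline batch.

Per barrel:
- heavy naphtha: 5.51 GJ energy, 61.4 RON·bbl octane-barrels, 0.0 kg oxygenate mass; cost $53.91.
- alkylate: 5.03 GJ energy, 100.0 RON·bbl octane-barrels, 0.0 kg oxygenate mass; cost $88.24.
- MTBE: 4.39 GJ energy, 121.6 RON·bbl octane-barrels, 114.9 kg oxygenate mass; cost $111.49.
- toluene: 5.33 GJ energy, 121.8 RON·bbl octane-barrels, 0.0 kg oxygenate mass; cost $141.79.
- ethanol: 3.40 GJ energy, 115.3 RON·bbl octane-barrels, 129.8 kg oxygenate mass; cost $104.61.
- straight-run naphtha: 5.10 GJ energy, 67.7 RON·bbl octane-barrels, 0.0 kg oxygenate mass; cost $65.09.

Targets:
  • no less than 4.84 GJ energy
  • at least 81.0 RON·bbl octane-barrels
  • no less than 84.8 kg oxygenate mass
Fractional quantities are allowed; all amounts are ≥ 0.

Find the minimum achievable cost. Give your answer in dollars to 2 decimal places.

Let x1 = barrels of heavy naphtha, x2 = barrels of alkylate, x3 = barrels of MTBE, x4 = barrels of toluene, x5 = barrels of ethanol, x6 = barrels of straight-run naphtha.
Minimize 53.91x1 + 88.24x2 + 111.49x3 + 141.79x4 + 104.61x5 + 65.09x6 with:
  5.51x1 + 5.03x2 + 4.39x3 + 5.33x4 + 3.4x5 + 5.1x6 ≥ 4.84   (energy)
  61.4x1 + 100x2 + 121.6x3 + 121.8x4 + 115.3x5 + 67.7x6 ≥ 81   (octane-barrels)
  114.9x3 + 129.8x5 ≥ 84.8   (oxygenate mass)
  x1, x2, x3, x4, x5, x6 ≥ 0.
The minimum-cost mix takes nothing from alkylate, MTBE, toluene, straight-run naphtha — only heavy naphtha, ethanol. The energy and oxygenate mass requirements are met with equality.
Optimal quantities: heavy naphtha = 0.47527 barrels, ethanol = 0.65331 barrels.
Objective = 53.91·0.47527 + 104.61·0.65331 = 93.9646.

$93.96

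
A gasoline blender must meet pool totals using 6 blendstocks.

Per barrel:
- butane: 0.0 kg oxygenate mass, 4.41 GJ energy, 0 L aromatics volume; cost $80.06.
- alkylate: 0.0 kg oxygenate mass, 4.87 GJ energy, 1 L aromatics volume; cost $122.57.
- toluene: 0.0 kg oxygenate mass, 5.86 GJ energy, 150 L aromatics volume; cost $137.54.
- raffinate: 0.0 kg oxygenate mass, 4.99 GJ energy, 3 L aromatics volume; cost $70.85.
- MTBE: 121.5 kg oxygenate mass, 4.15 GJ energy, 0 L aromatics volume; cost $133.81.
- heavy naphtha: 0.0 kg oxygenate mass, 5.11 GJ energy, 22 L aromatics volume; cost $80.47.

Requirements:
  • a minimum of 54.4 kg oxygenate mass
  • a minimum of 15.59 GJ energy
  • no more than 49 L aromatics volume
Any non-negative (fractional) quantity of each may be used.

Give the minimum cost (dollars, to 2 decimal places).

$254.88

Let x1 = barrels of butane, x2 = barrels of alkylate, x3 = barrels of toluene, x4 = barrels of raffinate, x5 = barrels of MTBE, x6 = barrels of heavy naphtha.
min 80.06x1 + 122.57x2 + 137.54x3 + 70.85x4 + 133.81x5 + 80.47x6 s.t.:
  121.5x5 ≥ 54.4   (oxygenate mass)
  4.41x1 + 4.87x2 + 5.86x3 + 4.99x4 + 4.15x5 + 5.11x6 ≥ 15.59   (energy)
  1x2 + 150x3 + 3x4 + 22x6 ≤ 49   (aromatics volume)
  x1, x2, x3, x4, x5, x6 ≥ 0.
The minimum-cost mix takes nothing from butane, alkylate, toluene, heavy naphtha — only raffinate, MTBE. The oxygenate mass and energy requirements are met with equality.
That vertex is x4 = 2.7519, x5 = 0.44774.
Total cost: 70.85·2.7519 + 133.81·0.44774 = 254.8842.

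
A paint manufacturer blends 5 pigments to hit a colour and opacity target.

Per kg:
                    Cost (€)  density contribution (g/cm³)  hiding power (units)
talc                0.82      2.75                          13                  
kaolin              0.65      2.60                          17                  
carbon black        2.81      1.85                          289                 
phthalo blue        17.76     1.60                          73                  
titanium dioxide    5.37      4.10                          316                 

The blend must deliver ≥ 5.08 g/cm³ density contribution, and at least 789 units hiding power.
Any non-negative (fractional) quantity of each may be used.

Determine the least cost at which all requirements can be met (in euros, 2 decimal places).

€7.68

Let x1 = kg of talc, x2 = kg of kaolin, x3 = kg of carbon black, x4 = kg of phthalo blue, x5 = kg of titanium dioxide.
Minimize 0.82x1 + 0.65x2 + 2.81x3 + 17.76x4 + 5.37x5 s.t.:
  2.75x1 + 2.6x2 + 1.85x3 + 1.6x4 + 4.1x5 ≥ 5.08   (density contribution)
  13x1 + 17x2 + 289x3 + 73x4 + 316x5 ≥ 789   (hiding power)
  x1, x2, x3, x4, x5 ≥ 0.
At the optimum only kaolin, carbon black are positive (talc, phthalo blue, titanium dioxide = 0). There the density contribution and hiding power constraints are tight.
Solving gives x2 = 0.01176, x3 = 2.729.
Objective = 0.65·0.01176 + 2.81·2.729 = 7.6761.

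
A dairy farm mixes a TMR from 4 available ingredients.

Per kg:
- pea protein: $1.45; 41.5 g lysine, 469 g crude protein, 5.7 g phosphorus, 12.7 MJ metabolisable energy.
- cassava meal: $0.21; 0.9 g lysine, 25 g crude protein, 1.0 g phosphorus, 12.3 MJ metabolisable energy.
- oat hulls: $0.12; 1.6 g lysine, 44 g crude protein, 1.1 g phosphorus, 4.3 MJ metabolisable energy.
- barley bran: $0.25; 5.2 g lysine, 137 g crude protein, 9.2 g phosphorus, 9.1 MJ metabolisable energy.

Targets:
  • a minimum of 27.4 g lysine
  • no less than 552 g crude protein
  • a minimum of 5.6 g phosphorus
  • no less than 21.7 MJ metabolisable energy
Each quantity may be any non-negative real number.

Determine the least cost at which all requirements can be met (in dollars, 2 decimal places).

Set it up as a linear program. Let x1 = kg of pea protein, x2 = kg of cassava meal, x3 = kg of oat hulls, x4 = kg of barley bran.
Minimise 1.45x1 + 0.21x2 + 0.12x3 + 0.25x4 subject to:
  41.5x1 + 0.9x2 + 1.6x3 + 5.2x4 ≥ 27.4   (lysine)
  469x1 + 25x2 + 44x3 + 137x4 ≥ 552   (crude protein)
  5.7x1 + 1x2 + 1.1x3 + 9.2x4 ≥ 5.6   (phosphorus)
  12.7x1 + 12.3x2 + 4.3x3 + 9.1x4 ≥ 21.7   (metabolisable energy)
  x1, x2, x3, x4 ≥ 0.
The cheapest feasible vertex uses only pea protein, barley bran; cassava meal, oat hulls are not used. Binding constraints: lysine and crude protein.
So pea protein = 0.2721 kg, barley bran = 3.098 kg.
Cost = 1.45·0.2721 + 0.25·3.098 = 1.1690.

$1.17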